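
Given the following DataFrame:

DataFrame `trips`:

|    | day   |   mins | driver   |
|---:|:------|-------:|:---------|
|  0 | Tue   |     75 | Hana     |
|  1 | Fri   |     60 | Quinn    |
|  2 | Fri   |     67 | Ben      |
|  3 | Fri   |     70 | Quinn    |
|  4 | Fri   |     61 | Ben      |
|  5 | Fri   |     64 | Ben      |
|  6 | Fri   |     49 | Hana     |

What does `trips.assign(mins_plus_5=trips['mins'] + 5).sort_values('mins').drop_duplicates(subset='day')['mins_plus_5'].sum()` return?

134

add column mins_plus_5 = trips['mins'] + 5:
   day  mins driver  mins_plus_5
0  Tue    75   Hana           80
1  Fri    60  Quinn           65
2  Fri    67    Ben           72
3  Fri    70  Quinn           75
4  Fri    61    Ben           66
5  Fri    64    Ben           69
6  Fri    49   Hana           54
sort by mins:
   day  mins driver  mins_plus_5
6  Fri    49   Hana           54
1  Fri    60  Quinn           65
4  Fri    61    Ben           66
5  Fri    64    Ben           69
2  Fri    67    Ben           72
3  Fri    70  Quinn           75
0  Tue    75   Hana           80
drop duplicate day (keep=first):
   day  mins driver  mins_plus_5
6  Fri    49   Hana           54
0  Tue    75   Hana           80
Then the sum of column 'mins_plus_5': 134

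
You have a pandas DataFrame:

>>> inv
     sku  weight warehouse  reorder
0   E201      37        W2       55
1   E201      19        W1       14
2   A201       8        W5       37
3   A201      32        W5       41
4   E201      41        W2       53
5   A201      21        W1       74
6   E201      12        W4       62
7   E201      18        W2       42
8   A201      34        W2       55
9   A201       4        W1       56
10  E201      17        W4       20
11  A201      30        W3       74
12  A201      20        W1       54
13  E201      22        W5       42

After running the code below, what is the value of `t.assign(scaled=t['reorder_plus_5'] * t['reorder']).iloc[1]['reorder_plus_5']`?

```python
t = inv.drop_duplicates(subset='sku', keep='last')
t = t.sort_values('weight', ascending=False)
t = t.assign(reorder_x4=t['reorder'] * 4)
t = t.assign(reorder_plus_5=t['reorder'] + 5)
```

59

drop duplicate sku (keep=last):
     sku  weight warehouse  reorder
12  A201      20        W1       54
13  E201      22        W5       42
sort by weight descending:
     sku  weight warehouse  reorder
13  E201      22        W5       42
12  A201      20        W1       54
add column reorder_x4 = t['reorder'] * 4:
     sku  weight warehouse  reorder  reorder_x4
13  E201      22        W5       42         168
12  A201      20        W1       54         216
add column reorder_plus_5 = t['reorder'] + 5:
     sku  weight warehouse  reorder  reorder_x4  reorder_plus_5
13  E201      22        W5       42         168              47
12  A201      20        W1       54         216              59
add column scaled = t['reorder_plus_5'] * t['reorder']:
     sku  weight warehouse  reorder  reorder_x4  reorder_plus_5  scaled
13  E201      22        W5       42         168              47    1974
12  A201      20        W1       54         216              59    3186
The value at position 1, column 'reorder_plus_5' is 59.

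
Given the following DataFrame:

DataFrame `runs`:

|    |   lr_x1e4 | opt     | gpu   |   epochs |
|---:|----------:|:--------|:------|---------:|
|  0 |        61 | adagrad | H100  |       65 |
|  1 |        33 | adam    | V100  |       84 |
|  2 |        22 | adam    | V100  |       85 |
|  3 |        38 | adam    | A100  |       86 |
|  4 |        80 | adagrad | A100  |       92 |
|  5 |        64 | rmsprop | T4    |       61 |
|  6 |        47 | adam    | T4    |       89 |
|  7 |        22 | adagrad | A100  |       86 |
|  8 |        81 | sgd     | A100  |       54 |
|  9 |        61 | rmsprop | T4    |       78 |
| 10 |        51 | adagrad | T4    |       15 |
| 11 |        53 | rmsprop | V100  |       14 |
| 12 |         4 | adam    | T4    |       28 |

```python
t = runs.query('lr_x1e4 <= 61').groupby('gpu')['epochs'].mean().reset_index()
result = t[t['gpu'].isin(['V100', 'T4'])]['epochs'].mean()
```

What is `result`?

56.75

filter rows where lr_x1e4 <= 61:
    lr_x1e4      opt   gpu  epochs
0        61  adagrad  H100      65
1        33     adam  V100      84
2        22     adam  V100      85
3        38     adam  A100      86
6        47     adam    T4      89
7        22  adagrad  A100      86
9        61  rmsprop    T4      78
10       51  adagrad    T4      15
11       53  rmsprop  V100      14
12        4     adam    T4      28
group by gpu, mean of epochs:
gpu
A100    86.0
H100    65.0
T4      52.5
V100    61.0
Name: epochs, dtype: float64
reset_index():
    gpu  epochs
0  A100    86.0
1  H100    65.0
2    T4    52.5
3  V100    61.0
filter rows where gpu in ['V100', 'T4']:
    gpu  epochs
2    T4    52.5
3  V100    61.0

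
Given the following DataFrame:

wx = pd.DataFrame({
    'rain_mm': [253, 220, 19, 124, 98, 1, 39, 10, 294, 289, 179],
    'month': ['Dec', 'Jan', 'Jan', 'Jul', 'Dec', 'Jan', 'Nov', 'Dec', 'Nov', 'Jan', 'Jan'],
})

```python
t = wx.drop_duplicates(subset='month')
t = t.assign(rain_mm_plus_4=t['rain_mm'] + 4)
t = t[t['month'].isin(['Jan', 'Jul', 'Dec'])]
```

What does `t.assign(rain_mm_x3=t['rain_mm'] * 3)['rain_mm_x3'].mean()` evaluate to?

597.0

drop duplicate month (keep=first):
   rain_mm month
0      253   Dec
1      220   Jan
3      124   Jul
6       39   Nov
add column rain_mm_plus_4 = t['rain_mm'] + 4:
   rain_mm month  rain_mm_plus_4
0      253   Dec             257
1      220   Jan             224
3      124   Jul             128
6       39   Nov              43
filter rows where month in ['Jan', 'Jul', 'Dec']:
   rain_mm month  rain_mm_plus_4
0      253   Dec             257
1      220   Jan             224
3      124   Jul             128
add column rain_mm_x3 = t['rain_mm'] * 3:
   rain_mm month  rain_mm_plus_4  rain_mm_x3
0      253   Dec             257         759
1      220   Jan             224         660
3      124   Jul             128         372
Reading off the mean of column 'rain_mm_x3', we get 597.0.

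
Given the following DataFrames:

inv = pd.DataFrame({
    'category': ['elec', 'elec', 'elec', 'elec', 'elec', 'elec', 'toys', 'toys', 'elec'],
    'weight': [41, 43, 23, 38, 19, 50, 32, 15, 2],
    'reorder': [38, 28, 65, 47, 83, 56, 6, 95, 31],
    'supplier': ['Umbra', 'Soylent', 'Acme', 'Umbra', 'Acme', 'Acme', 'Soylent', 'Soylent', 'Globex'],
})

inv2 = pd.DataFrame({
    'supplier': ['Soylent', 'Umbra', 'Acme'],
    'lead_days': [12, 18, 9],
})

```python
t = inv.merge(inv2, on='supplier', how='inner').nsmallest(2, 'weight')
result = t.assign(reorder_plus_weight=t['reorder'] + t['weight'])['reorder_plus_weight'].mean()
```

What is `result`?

merge on 'supplier' (how='inner') → 8 rows:
  category  weight  reorder supplier  lead_days
0     elec      41       38    Umbra         18
1     elec      43       28  Soylent         12
2     elec      23       65     Acme          9
3     elec      38       47    Umbra         18
4     elec      19       83     Acme          9
5     elec      50       56     Acme          9
6     toys      32        6  Soylent         12
7     toys      15       95  Soylent         12
take 2 rows with smallest weight:
  category  weight  reorder supplier  lead_days
7     toys      15       95  Soylent         12
4     elec      19       83     Acme          9
add column reorder_plus_weight = t['reorder'] + t['weight']:
  category  weight  reorder supplier  lead_days  reorder_plus_weight
7     toys      15       95  Soylent         12                  110
4     elec      19       83     Acme          9                  102

106.0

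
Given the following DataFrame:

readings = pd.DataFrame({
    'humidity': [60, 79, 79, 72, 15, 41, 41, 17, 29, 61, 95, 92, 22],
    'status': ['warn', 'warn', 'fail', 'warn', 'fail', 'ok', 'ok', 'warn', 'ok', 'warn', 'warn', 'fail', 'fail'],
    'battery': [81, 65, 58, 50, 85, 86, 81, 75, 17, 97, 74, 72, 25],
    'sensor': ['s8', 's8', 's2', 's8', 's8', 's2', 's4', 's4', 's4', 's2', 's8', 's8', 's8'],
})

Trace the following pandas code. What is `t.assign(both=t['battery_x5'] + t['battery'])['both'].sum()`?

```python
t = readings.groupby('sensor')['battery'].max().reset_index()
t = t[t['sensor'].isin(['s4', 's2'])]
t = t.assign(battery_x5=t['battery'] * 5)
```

1068

group by sensor, max of battery:
sensor
s2    97
s4    81
s8    85
Name: battery, dtype: int64
reset_index():
  sensor  battery
0     s2       97
1     s4       81
2     s8       85
filter rows where sensor in ['s4', 's2']:
  sensor  battery
0     s2       97
1     s4       81
add column battery_x5 = t['battery'] * 5:
  sensor  battery  battery_x5
0     s2       97         485
1     s4       81         405
add column both = t['battery_x5'] + t['battery']:
  sensor  battery  battery_x5  both
0     s2       97         485   582
1     s4       81         405   486
So sum() = 1068.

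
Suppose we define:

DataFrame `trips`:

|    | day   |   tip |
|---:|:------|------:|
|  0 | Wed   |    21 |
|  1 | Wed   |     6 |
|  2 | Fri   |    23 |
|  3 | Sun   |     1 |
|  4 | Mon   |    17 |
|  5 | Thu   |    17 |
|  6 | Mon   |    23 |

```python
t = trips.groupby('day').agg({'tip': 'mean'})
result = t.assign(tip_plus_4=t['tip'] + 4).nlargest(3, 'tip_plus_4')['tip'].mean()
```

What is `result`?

20.0

group by day, mean of tip:
      tip
day      
Fri  23.0
Mon  20.0
Sun   1.0
Thu  17.0
Wed  13.5
add column tip_plus_4 = t['tip'] + 4:
      tip  tip_plus_4
day                  
Fri  23.0        27.0
Mon  20.0        24.0
Sun   1.0         5.0
Thu  17.0        21.0
Wed  13.5        17.5
take 3 rows with largest tip_plus_4:
      tip  tip_plus_4
day                  
Fri  23.0        27.0
Mon  20.0        24.0
Thu  17.0        21.0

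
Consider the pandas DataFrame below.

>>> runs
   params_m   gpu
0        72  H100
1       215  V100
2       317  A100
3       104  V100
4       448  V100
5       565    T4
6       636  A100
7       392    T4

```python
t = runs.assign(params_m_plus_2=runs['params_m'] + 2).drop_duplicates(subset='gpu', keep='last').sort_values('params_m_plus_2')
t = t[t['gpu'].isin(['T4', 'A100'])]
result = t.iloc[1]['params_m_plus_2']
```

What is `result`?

638

add column params_m_plus_2 = runs['params_m'] + 2:
   params_m   gpu  params_m_plus_2
0        72  H100               74
1       215  V100              217
2       317  A100              319
3       104  V100              106
4       448  V100              450
5       565    T4              567
6       636  A100              638
7       392    T4              394
drop duplicate gpu (keep=last):
   params_m   gpu  params_m_plus_2
0        72  H100               74
4       448  V100              450
6       636  A100              638
7       392    T4              394
sort by params_m_plus_2:
   params_m   gpu  params_m_plus_2
0        72  H100               74
7       392    T4              394
4       448  V100              450
6       636  A100              638
filter rows where gpu in ['T4', 'A100']:
   params_m   gpu  params_m_plus_2
7       392    T4              394
6       636  A100              638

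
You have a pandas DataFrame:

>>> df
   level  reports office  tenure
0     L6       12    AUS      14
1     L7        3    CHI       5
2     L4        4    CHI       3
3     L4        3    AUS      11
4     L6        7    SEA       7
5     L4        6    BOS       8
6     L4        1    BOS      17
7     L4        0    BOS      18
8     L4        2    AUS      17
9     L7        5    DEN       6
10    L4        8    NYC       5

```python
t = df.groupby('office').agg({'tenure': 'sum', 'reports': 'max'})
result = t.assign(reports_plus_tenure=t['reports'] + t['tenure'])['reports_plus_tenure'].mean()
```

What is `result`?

25.5

group by office: sum(tenure), max(reports):
        tenure  reports
office                 
AUS         42       12
BOS         43        6
CHI          8        4
DEN          6        5
NYC          5        8
SEA          7        7
add column reports_plus_tenure = t['reports'] + t['tenure']:
        tenure  reports  reports_plus_tenure
office                                      
AUS         42       12                   54
BOS         43        6                   49
CHI          8        4                   12
DEN          6        5                   11
NYC          5        8                   13
SEA          7        7                   14
Taking the mean of column 'reports_plus_tenure' gives 25.5.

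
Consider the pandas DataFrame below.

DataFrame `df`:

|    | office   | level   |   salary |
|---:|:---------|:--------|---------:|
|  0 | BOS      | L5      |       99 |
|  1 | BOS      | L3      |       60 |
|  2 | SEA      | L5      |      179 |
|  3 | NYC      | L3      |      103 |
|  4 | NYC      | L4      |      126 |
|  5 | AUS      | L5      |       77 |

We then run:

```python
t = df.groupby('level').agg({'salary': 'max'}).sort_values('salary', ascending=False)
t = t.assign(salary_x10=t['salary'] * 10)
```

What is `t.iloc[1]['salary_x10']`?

1260

group by level, max of salary:
       salary
level        
L3        103
L4        126
L5        179
sort by salary descending:
       salary
level        
L5        179
L4        126
L3        103
add column salary_x10 = t['salary'] * 10:
       salary  salary_x10
level                    
L5        179        1790
L4        126        1260
L3        103        1030
value at position 1, column 'salary_x10' → 1260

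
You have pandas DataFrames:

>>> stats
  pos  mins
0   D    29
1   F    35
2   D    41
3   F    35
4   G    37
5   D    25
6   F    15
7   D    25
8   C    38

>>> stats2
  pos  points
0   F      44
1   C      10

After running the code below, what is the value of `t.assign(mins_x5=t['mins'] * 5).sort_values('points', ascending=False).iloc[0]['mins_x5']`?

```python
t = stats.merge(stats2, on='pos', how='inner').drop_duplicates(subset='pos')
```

175

merge on 'pos' (how='inner') → 4 rows:
  pos  mins  points
0   F    35      44
1   F    35      44
2   F    15      44
3   C    38      10
drop duplicate pos (keep=first):
  pos  mins  points
0   F    35      44
3   C    38      10
add column mins_x5 = t['mins'] * 5:
  pos  mins  points  mins_x5
0   F    35      44      175
3   C    38      10      190
sort by points descending:
  pos  mins  points  mins_x5
0   F    35      44      175
3   C    38      10      190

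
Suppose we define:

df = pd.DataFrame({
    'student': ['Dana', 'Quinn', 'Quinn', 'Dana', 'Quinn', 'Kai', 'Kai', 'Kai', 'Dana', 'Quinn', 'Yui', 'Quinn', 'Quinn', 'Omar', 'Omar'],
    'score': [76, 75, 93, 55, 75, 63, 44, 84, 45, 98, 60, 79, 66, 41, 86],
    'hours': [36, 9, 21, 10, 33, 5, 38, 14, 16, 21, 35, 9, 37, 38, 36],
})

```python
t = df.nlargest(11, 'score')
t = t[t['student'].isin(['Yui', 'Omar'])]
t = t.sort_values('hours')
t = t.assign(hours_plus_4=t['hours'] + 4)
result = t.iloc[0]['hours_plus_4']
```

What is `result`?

39

take 11 rows with largest score:
   student  score  hours
9    Quinn     98     21
2    Quinn     93     21
14    Omar     86     36
7      Kai     84     14
11   Quinn     79      9
0     Dana     76     36
1    Quinn     75      9
4    Quinn     75     33
12   Quinn     66     37
5      Kai     63      5
10     Yui     60     35
filter rows where student in ['Yui', 'Omar']:
   student  score  hours
14    Omar     86     36
10     Yui     60     35
sort by hours:
   student  score  hours
10     Yui     60     35
14    Omar     86     36
add column hours_plus_4 = t['hours'] + 4:
   student  score  hours  hours_plus_4
10     Yui     60     35            39
14    Omar     86     36            40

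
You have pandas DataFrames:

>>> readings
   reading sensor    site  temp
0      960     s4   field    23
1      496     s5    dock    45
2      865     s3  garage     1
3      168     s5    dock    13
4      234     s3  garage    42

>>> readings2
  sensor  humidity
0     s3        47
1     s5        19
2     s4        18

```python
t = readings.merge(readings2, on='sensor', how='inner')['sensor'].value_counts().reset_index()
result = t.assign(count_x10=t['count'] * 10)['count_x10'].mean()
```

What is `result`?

merge on 'sensor' (how='inner') → 5 rows:
   reading sensor    site  temp  humidity
0      960     s4   field    23        18
1      496     s5    dock    45        19
2      865     s3  garage     1        47
3      168     s5    dock    13        19
4      234     s3  garage    42        47
value_counts of sensor:
sensor
s5    2
s3    2
s4    1
Name: count, dtype: int64
reset_index():
  sensor  count
0     s5      2
1     s3      2
2     s4      1
add column count_x10 = t['count'] * 10:
  sensor  count  count_x10
0     s5      2         20
1     s3      2         20
2     s4      1         10
Reading off the mean of column 'count_x10', we get 16.6666666667.

16.6666666667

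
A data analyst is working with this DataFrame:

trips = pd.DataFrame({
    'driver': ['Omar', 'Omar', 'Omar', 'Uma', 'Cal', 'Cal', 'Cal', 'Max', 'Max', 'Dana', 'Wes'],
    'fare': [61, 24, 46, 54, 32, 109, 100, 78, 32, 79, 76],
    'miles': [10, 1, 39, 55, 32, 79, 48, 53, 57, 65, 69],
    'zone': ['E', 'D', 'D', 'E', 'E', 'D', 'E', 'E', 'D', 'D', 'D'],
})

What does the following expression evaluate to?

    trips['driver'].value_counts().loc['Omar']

3

value_counts of driver:
driver
Omar    3
Cal     3
Max     2
Uma     1
Dana    1
Wes     1
Name: count, dtype: int64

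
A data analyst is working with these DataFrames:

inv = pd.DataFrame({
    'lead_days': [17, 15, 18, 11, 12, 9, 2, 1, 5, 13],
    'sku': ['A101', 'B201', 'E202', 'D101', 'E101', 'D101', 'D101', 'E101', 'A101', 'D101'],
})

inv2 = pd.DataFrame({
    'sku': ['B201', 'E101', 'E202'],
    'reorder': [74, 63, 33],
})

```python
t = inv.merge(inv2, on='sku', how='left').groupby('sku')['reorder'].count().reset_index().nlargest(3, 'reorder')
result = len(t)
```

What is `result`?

merge on 'sku' (how='left') → 10 rows:
   lead_days   sku  reorder
0         17  A101      NaN
1         15  B201     74.0
2         18  E202     33.0
3         11  D101      NaN
4         12  E101     63.0
5          9  D101      NaN
6          2  D101      NaN
7          1  E101     63.0
8          5  A101      NaN
9         13  D101      NaN
group by sku, count of reorder:
sku
A101    0
B201    1
D101    0
E101    2
E202    1
Name: reorder, dtype: int64
reset_index():
    sku  reorder
0  A101        0
1  B201        1
2  D101        0
3  E101        2
4  E202        1
take 3 rows with largest reorder:
    sku  reorder
3  E101        2
1  B201        1
4  E202        1

3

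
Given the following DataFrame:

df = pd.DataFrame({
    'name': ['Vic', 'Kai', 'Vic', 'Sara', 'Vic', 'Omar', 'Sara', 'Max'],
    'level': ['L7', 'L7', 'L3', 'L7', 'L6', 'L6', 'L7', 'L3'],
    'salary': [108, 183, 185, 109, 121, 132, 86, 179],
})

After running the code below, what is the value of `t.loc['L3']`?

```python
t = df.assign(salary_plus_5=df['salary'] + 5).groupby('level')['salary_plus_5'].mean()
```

add column salary_plus_5 = df['salary'] + 5:
   name level  salary  salary_plus_5
0   Vic    L7     108            113
1   Kai    L7     183            188
2   Vic    L3     185            190
3  Sara    L7     109            114
4   Vic    L6     121            126
5  Omar    L6     132            137
6  Sara    L7      86             91
7   Max    L3     179            184
group by level, mean of salary_plus_5:
level
L3    187.0
L6    131.5
L7    126.5
Name: salary_plus_5, dtype: float64
Then the value at index 'L3': 187.0

187.0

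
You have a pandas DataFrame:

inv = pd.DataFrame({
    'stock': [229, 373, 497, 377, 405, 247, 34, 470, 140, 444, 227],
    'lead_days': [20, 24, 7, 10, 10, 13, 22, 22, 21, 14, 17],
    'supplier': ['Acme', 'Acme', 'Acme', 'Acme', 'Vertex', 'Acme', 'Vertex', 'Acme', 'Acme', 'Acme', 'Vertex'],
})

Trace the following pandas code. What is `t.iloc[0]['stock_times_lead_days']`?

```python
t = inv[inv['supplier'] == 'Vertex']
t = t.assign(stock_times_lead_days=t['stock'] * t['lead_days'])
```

filter rows where supplier == 'Vertex':
    stock  lead_days supplier
4     405         10   Vertex
6      34         22   Vertex
10    227         17   Vertex
add column stock_times_lead_days = t['stock'] * t['lead_days']:
    stock  lead_days supplier  stock_times_lead_days
4     405         10   Vertex                   4050
6      34         22   Vertex                    748
10    227         17   Vertex                   3859
Then the value at position 0, column 'stock_times_lead_days': 4050

4050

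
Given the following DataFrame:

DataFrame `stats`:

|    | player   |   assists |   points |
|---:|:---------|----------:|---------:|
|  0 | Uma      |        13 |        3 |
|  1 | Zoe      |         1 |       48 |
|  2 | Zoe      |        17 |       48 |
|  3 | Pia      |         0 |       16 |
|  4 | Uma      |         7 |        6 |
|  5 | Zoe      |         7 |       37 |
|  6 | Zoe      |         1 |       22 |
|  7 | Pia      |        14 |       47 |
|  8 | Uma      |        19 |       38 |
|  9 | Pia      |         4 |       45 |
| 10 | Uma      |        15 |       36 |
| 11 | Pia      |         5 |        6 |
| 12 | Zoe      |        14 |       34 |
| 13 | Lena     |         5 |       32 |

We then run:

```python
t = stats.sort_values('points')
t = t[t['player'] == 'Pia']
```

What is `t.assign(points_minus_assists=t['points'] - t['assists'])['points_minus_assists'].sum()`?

sort by points:
   player  assists  points
0     Uma       13       3
4     Uma        7       6
11    Pia        5       6
3     Pia        0      16
6     Zoe        1      22
13   Lena        5      32
12    Zoe       14      34
10    Uma       15      36
5     Zoe        7      37
8     Uma       19      38
9     Pia        4      45
7     Pia       14      47
1     Zoe        1      48
2     Zoe       17      48
filter rows where player == 'Pia':
   player  assists  points
11    Pia        5       6
3     Pia        0      16
9     Pia        4      45
7     Pia       14      47
add column points_minus_assists = t['points'] - t['assists']:
   player  assists  points  points_minus_assists
11    Pia        5       6                     1
3     Pia        0      16                    16
9     Pia        4      45                    41
7     Pia       14      47                    33
The sum of column 'points_minus_assists' is 91.

91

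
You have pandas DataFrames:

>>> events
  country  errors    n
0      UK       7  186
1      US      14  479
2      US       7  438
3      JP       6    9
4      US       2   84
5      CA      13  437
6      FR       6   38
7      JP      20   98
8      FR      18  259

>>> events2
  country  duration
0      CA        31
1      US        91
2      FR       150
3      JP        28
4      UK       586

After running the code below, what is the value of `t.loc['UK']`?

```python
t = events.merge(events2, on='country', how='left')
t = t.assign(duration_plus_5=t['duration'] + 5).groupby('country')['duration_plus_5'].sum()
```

591

merge on 'country' (how='left') → 9 rows:
  country  errors    n  duration
0      UK       7  186       586
1      US      14  479        91
2      US       7  438        91
3      JP       6    9        28
4      US       2   84        91
5      CA      13  437        31
6      FR       6   38       150
7      JP      20   98        28
8      FR      18  259       150
add column duration_plus_5 = t['duration'] + 5:
  country  errors    n  duration  duration_plus_5
0      UK       7  186       586              591
1      US      14  479        91               96
2      US       7  438        91               96
3      JP       6    9        28               33
4      US       2   84        91               96
5      CA      13  437        31               36
6      FR       6   38       150              155
7      JP      20   98        28               33
8      FR      18  259       150              155
group by country, sum of duration_plus_5:
country
CA     36
FR    310
JP     66
UK    591
US    288
Name: duration_plus_5, dtype: int64
Hence 591.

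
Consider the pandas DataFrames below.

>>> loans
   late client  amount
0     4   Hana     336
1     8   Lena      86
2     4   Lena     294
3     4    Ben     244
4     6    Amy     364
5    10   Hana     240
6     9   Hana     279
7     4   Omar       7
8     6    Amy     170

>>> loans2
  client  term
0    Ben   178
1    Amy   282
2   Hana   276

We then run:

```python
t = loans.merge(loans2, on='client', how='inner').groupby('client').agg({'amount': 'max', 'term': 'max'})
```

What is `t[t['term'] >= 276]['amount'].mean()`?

350.0

merge on 'client' (how='inner') → 6 rows:
   late client  amount  term
0     4   Hana     336   276
1     4    Ben     244   178
2     6    Amy     364   282
3    10   Hana     240   276
4     9   Hana     279   276
5     6    Amy     170   282
group by client: max(amount), max(term):
        amount  term
client              
Amy        364   282
Ben        244   178
Hana       336   276
filter rows where term >= 276:
        amount  term
client              
Amy        364   282
Hana       336   276
So mean() = 350.0.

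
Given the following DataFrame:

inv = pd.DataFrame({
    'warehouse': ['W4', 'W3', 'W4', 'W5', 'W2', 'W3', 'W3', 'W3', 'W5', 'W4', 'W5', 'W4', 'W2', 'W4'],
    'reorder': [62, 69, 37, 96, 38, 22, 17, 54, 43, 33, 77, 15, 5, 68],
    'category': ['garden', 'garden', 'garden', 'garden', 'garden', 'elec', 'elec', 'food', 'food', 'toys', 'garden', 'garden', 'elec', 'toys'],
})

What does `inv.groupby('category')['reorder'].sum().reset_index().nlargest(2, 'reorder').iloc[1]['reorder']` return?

101

group by category, sum of reorder:
category
elec       44
food       97
garden    394
toys      101
Name: reorder, dtype: int64
reset_index():
  category  reorder
0     elec       44
1     food       97
2   garden      394
3     toys      101
take 2 rows with largest reorder:
  category  reorder
2   garden      394
3     toys      101
value at position 1, column 'reorder' → 101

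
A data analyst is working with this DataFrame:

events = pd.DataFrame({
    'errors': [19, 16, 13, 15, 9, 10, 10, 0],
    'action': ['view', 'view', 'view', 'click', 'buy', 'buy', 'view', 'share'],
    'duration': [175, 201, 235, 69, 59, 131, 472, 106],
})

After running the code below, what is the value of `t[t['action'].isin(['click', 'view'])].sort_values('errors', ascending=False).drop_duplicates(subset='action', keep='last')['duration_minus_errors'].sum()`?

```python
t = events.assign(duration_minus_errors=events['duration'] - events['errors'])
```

516

add column duration_minus_errors = events['duration'] - events['errors']:
   errors action  duration  duration_minus_errors
0      19   view       175                    156
1      16   view       201                    185
2      13   view       235                    222
3      15  click        69                     54
4       9    buy        59                     50
5      10    buy       131                    121
6      10   view       472                    462
7       0  share       106                    106
filter rows where action in ['click', 'view']:
   errors action  duration  duration_minus_errors
0      19   view       175                    156
1      16   view       201                    185
2      13   view       235                    222
3      15  click        69                     54
6      10   view       472                    462
sort by errors descending:
   errors action  duration  duration_minus_errors
0      19   view       175                    156
1      16   view       201                    185
3      15  click        69                     54
2      13   view       235                    222
6      10   view       472                    462
drop duplicate action (keep=last):
   errors action  duration  duration_minus_errors
3      15  click        69                     54
6      10   view       472                    462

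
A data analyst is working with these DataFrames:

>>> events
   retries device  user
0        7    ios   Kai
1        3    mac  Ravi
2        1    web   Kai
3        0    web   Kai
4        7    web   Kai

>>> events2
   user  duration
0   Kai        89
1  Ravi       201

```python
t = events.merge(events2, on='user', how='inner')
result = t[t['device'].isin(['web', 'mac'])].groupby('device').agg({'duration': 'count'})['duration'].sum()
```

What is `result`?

merge on 'user' (how='inner') → 5 rows:
   retries device  user  duration
0        7    ios   Kai        89
1        3    mac  Ravi       201
2        1    web   Kai        89
3        0    web   Kai        89
4        7    web   Kai        89
filter rows where device in ['web', 'mac']:
   retries device  user  duration
1        3    mac  Ravi       201
2        1    web   Kai        89
3        0    web   Kai        89
4        7    web   Kai        89
group by device, count of duration:
        duration
device          
mac            1
web            3
sum of column 'duration' → 4

4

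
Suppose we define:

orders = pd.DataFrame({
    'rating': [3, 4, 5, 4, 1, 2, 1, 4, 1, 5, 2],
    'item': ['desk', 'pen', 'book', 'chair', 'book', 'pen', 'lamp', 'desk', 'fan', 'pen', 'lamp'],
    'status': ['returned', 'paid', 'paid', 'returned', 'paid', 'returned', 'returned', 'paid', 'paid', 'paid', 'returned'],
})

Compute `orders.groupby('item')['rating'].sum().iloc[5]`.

group by item, sum of rating:
item
book      6
chair     4
desk      7
fan       1
lamp      3
pen      11
Name: rating, dtype: int64

11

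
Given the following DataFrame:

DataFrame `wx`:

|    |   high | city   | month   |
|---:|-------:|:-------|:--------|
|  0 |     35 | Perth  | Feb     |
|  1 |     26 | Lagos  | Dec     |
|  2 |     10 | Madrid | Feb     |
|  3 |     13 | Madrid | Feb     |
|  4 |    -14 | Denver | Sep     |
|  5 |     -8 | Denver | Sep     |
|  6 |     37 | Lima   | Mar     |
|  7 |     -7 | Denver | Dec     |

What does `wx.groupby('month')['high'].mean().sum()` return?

54.8333333333

group by month, mean of high:
month
Dec     9.500000
Feb    19.333333
Mar    37.000000
Sep   -11.000000
Name: high, dtype: float64
Then the sum of the resulting series: 54.8333333333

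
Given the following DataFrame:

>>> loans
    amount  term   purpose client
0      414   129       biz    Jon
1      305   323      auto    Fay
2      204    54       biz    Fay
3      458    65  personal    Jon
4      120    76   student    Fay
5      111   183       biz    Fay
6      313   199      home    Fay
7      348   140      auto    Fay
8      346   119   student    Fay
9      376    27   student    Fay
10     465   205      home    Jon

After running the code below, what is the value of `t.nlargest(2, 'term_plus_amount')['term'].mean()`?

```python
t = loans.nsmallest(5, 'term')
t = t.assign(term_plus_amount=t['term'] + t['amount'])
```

take 5 rows with smallest term:
   amount  term   purpose client
9     376    27   student    Fay
2     204    54       biz    Fay
3     458    65  personal    Jon
4     120    76   student    Fay
8     346   119   student    Fay
add column term_plus_amount = t['term'] + t['amount']:
   amount  term   purpose client  term_plus_amount
9     376    27   student    Fay               403
2     204    54       biz    Fay               258
3     458    65  personal    Jon               523
4     120    76   student    Fay               196
8     346   119   student    Fay               465
take 2 rows with largest term_plus_amount:
   amount  term   purpose client  term_plus_amount
3     458    65  personal    Jon               523
8     346   119   student    Fay               465
Reading off the mean of column 'term', we get 92.0.

92.0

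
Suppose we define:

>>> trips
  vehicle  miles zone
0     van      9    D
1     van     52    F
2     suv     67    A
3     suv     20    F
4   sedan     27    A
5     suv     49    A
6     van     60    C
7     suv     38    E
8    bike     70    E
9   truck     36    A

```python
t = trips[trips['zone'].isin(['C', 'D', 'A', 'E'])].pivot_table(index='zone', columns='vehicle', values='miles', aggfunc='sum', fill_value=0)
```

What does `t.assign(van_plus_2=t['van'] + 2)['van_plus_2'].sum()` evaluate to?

filter rows where zone in ['C', 'D', 'A', 'E']:
  vehicle  miles zone
0     van      9    D
2     suv     67    A
4   sedan     27    A
5     suv     49    A
6     van     60    C
7     suv     38    E
8    bike     70    E
9   truck     36    A
pivot: rows=zone, cols=vehicle, sum(miles):
vehicle  bike  sedan  suv  truck  van
zone                                 
A           0     27  116     36    0
C           0      0    0      0   60
D           0      0    0      0    9
E          70      0   38      0    0
add column van_plus_2 = t['van'] + 2:
vehicle  bike  sedan  suv  truck  van  van_plus_2
zone                                             
A           0     27  116     36    0           2
C           0      0    0      0   60          62
D           0      0    0      0    9          11
E          70      0   38      0    0           2
So sum() = 77.

77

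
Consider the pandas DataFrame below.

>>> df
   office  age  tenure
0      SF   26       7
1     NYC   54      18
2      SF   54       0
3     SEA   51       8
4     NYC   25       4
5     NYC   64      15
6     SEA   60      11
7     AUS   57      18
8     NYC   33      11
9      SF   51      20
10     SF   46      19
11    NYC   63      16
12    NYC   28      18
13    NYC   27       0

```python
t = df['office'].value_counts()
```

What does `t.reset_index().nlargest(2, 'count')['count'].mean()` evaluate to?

value_counts of office:
office
NYC    7
SF     4
SEA    2
AUS    1
Name: count, dtype: int64
reset_index():
  office  count
0    NYC      7
1     SF      4
2    SEA      2
3    AUS      1
take 2 rows with largest count:
  office  count
0    NYC      7
1     SF      4

5.5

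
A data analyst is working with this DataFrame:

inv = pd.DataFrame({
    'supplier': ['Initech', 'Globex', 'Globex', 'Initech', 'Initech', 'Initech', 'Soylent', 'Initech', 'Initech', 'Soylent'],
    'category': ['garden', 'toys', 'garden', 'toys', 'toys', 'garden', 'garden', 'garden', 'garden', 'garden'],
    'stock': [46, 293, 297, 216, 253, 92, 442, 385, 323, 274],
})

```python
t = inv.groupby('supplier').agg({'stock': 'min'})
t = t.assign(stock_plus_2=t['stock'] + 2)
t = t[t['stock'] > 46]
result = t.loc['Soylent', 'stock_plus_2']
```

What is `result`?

276

group by supplier, min of stock:
          stock
supplier       
Globex      293
Initech      46
Soylent     274
add column stock_plus_2 = t['stock'] + 2:
          stock  stock_plus_2
supplier                     
Globex      293           295
Initech      46            48
Soylent     274           276
filter rows where stock > 46:
          stock  stock_plus_2
supplier                     
Globex      293           295
Soylent     274           276
Hence 276.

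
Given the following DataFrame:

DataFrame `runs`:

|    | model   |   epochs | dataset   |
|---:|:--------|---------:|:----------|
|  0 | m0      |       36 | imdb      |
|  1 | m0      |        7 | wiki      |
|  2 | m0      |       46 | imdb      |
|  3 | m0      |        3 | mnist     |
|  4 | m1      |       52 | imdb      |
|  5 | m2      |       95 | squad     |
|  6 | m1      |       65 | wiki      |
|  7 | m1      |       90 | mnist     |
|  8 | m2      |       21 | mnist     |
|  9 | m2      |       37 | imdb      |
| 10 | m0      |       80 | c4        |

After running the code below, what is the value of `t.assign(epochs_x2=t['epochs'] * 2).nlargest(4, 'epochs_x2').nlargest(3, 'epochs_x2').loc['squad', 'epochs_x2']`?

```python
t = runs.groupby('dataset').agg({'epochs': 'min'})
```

190

group by dataset, min of epochs:
         epochs
dataset        
c4           80
imdb         36
mnist         3
squad        95
wiki          7
add column epochs_x2 = t['epochs'] * 2:
         epochs  epochs_x2
dataset                   
c4           80        160
imdb         36         72
mnist         3          6
squad        95        190
wiki          7         14
take 4 rows with largest epochs_x2:
         epochs  epochs_x2
dataset                   
squad        95        190
c4           80        160
imdb         36         72
wiki          7         14
take 3 rows with largest epochs_x2:
         epochs  epochs_x2
dataset                   
squad        95        190
c4           80        160
imdb         36         72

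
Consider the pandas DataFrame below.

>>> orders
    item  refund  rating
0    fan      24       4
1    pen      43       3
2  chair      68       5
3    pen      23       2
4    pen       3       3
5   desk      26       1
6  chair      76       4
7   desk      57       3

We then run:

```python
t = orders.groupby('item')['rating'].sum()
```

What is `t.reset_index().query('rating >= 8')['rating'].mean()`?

group by item, sum of rating:
item
chair    9
desk     4
fan      4
pen      8
Name: rating, dtype: int64
reset_index():
    item  rating
0  chair       9
1   desk       4
2    fan       4
3    pen       8
filter rows where rating >= 8:
    item  rating
0  chair       9
3    pen       8
Reading off the mean of column 'rating', we get 8.5.

8.5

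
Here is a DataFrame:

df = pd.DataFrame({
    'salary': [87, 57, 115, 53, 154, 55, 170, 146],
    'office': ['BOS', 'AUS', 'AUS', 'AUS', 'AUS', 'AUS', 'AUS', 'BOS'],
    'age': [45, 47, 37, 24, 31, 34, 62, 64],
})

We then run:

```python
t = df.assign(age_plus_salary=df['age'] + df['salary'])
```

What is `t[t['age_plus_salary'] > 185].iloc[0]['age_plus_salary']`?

232

add column age_plus_salary = df['age'] + df['salary']:
   salary office  age  age_plus_salary
0      87    BOS   45              132
1      57    AUS   47              104
2     115    AUS   37              152
3      53    AUS   24               77
4     154    AUS   31              185
5      55    AUS   34               89
6     170    AUS   62              232
7     146    BOS   64              210
filter rows where age_plus_salary > 185:
   salary office  age  age_plus_salary
6     170    AUS   62              232
7     146    BOS   64              210
Finally, value at position 0, column 'age_plus_salary' = 232.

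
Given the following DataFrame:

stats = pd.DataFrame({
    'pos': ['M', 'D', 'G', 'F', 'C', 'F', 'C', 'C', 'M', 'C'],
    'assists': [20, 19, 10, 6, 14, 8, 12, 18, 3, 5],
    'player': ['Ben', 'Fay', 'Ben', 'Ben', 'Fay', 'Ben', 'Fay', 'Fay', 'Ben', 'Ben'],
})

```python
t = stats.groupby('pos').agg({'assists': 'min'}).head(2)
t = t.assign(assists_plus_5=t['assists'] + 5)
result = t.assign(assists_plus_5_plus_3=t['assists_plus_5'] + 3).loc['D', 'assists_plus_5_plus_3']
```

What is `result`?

group by pos, min of assists:
     assists
pos         
C          5
D         19
F          6
G         10
M          3
take first 2 rows:
     assists
pos         
C          5
D         19
add column assists_plus_5 = t['assists'] + 5:
     assists  assists_plus_5
pos                         
C          5              10
D         19              24
add column assists_plus_5_plus_3 = t['assists_plus_5'] + 3:
     assists  assists_plus_5  assists_plus_5_plus_3
pos                                                
C          5              10                     13
D         19              24                     27

27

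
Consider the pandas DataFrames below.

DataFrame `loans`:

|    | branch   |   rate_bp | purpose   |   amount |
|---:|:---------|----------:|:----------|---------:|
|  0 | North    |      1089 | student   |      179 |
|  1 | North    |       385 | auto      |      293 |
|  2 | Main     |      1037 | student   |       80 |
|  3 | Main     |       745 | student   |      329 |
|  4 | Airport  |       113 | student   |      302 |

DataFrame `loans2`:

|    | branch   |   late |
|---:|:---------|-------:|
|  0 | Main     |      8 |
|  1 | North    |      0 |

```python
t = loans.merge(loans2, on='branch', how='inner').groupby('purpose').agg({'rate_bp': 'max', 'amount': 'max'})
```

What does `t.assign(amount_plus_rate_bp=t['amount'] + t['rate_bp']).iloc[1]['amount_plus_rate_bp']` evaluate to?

1418

merge on 'branch' (how='inner') → 4 rows:
  branch  rate_bp  purpose  amount  late
0  North     1089  student     179     0
1  North      385     auto     293     0
2   Main     1037  student      80     8
3   Main      745  student     329     8
group by purpose: max(rate_bp), max(amount):
         rate_bp  amount
purpose                 
auto         385     293
student     1089     329
add column amount_plus_rate_bp = t['amount'] + t['rate_bp']:
         rate_bp  amount  amount_plus_rate_bp
purpose                                      
auto         385     293                  678
student     1089     329                 1418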